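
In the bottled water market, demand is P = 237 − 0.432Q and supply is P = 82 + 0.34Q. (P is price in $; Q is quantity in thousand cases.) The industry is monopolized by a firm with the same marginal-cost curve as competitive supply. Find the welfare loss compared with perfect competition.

Competitive equilibrium: 237 − 0.432Q = 82 + 0.34Q → Q* = 200.7772, P* = 150.2642.
Marginal revenue: MR = 237 − 0.864Q. Set MR = MC: 237 − 0.864Q = 82 + 0.34Q → Q_m = 128.7375.
Price P_m = 237 − 0.432·128.7375 = 181.3854; MC(Q_m) = 82 + 0.34·128.7375 = 125.7708.
Competitive Q* = 200.7772, so ΔQ = 72.0397; wedge = 181.3854 − 125.7708 = 55.6146.
Welfare loss = ½ × 72.0397 × 55.6146 = $2003.23 thousand.

$2003.23 thousand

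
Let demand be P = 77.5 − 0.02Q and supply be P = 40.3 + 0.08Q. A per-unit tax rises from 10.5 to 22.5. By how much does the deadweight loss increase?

Competitive equilibrium: 77.5 − 0.02Q = 40.3 + 0.08Q → Q* = 372, P* = 70.06.
For a per-unit tax t: ΔQ = t/0.1, so DWL = ½·t·(t/0.1) = t²/0.2.
At t = 10.5: DWL = 551.25. At t = 22.5: DWL = 2531.25.
Increase = 2531.25 − 551.25 = 1980.

1980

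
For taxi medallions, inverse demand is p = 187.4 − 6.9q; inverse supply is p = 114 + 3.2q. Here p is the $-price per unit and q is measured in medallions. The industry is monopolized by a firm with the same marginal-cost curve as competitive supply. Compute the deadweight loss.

$43.94

Competitive equilibrium: 187.4 − 6.9q = 114 + 3.2q → q* = 7.2673, p* = 137.2554.
Marginal revenue: MR = 187.4 − 13.8q. Set MR = MC: 187.4 − 13.8q = 114 + 3.2q → q_m = 4.3176.
Price p_m = 187.4 − 6.9·4.3176 = 157.6086; MC(q_m) = 114 + 3.2·4.3176 = 127.8163.
Competitive q* = 7.2673, so Δq = 2.9497; wedge = 157.6086 − 127.8163 = 29.7923.
DWL = ½ × 2.9497 × 29.7923 = $43.94.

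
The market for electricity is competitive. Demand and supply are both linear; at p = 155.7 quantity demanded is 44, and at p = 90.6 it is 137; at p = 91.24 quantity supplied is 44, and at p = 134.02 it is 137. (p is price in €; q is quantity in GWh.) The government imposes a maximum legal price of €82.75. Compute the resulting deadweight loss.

Demand slope = (90.6 − 155.7)/(137 − 44) = −0.7, so p = 186.5 − 0.7q.
Supply slope = (134.02 − 91.24)/(137 − 44) = 0.46, so p = 71 + 0.46q.
Competitive equilibrium: 186.5 − 0.7q = 71 + 0.46q → q* = 99.569, p* = 116.8017.
At the ceiling p = 82.75, quantity supplied = (82.75 − 71)/0.46 = 25.5435.
Willingness to pay at q' = 25.5435: 186.5 − 0.7·25.5435 = 168.6196.
Δq = 99.569 − 25.5435 = 74.0255; wedge = 168.6196 − 82.75 = 85.8696.
DWL = ½ × 74.0255 × 85.8696 = €3178.27.

€3178.27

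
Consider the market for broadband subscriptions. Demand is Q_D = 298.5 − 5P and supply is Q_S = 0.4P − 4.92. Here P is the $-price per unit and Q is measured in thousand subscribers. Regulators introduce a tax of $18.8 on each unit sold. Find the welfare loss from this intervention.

In inverse form: demand P = 59.7 − 0.2Q, supply P = 12.3 + 2.5Q.
Competitive equilibrium: 59.7 − 0.2Q = 12.3 + 2.5Q → Q* = 17.5556, P* = 56.1889.
With the tax, the buyer price exceeds the seller price by 18.8: (59.7 − 0.2Q) − (12.3 + 2.5Q) = 18.8 → Q' = 10.5926.
ΔQ = 17.5556 − 10.5926 = 6.963; the wedge equals the tax, 18.8.
Welfare loss = ½ × 6.963 × 18.8 = $65.45 thousand.

$65.45 thousand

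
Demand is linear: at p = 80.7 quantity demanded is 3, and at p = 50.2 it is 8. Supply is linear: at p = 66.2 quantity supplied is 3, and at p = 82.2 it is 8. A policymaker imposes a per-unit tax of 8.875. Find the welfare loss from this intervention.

Demand slope = (50.2 − 80.7)/(8 − 3) = −6.1, so p = 99 − 6.1q.
Supply slope = (82.2 − 66.2)/(8 − 3) = 3.2, so p = 56.6 + 3.2q.
Competitive equilibrium: 99 − 6.1q = 56.6 + 3.2q → q* = 4.5591, p* = 71.1892.
With the tax, the buyer price exceeds the seller price by 8.875: (99 − 6.1q) − (56.6 + 3.2q) = 8.875 → q' = 3.6048.
Δq = 4.5591 − 3.6048 = 0.9543; the wedge equals the tax, 8.875.
DWL = ½ × 0.9543 × 8.875 = 4.23.

4.23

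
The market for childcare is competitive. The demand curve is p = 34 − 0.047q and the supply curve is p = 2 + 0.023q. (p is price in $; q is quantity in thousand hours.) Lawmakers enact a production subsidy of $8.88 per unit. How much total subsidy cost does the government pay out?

$5185.92 thousand

Competitive equilibrium: 34 − 0.047q = 2 + 0.023q → q* = 457.1429, p* = 12.5143.
The subsidy lowers effective supply by 8.88: p = 0.023q − 6.88.
New quantity: 34 − 0.047q = 0.023q − 6.88 → q' = 584.
Total subsidy cost = 8.88 × 584 = $5185.92 thousand.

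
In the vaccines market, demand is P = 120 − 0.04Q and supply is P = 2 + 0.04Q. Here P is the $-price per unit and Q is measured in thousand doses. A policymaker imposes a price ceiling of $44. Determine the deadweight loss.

Competitive equilibrium: 120 − 0.04Q = 2 + 0.04Q → Q* = 1475, P* = 61.
At the ceiling P = 44, quantity supplied = (44 − 2)/0.04 = 1050.
Willingness to pay at Q' = 1050: 120 − 0.04·1050 = 78.
ΔQ = 1475 − 1050 = 425; wedge = 78 − 44 = 34.
Welfare loss = ½ × 425 × 34 = $7225 thousand.

$7225 thousand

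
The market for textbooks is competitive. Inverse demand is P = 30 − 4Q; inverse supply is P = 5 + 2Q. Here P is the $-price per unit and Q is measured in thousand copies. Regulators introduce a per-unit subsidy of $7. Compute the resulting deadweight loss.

Competitive equilibrium: 30 − 4Q = 5 + 2Q → Q* = 4.1667, P* = 13.3333.
The subsidy lowers effective supply by 7: P = 2Q − 2.
New quantity: 30 − 4Q = 2Q − 2 → Q' = 5.3333.
Overproduction ΔQ = 5.3333 − 4.1667 = 1.1666; wedge = subsidy = 7.
The triangle = ½ × 1.1666 × 7 = $4.08 thousand.

$4.08 thousand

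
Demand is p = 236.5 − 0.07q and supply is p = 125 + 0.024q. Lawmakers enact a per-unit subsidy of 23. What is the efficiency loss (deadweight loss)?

Competitive equilibrium: 236.5 − 0.07q = 125 + 0.024q → q* = 1186.1702, p* = 153.4681.
The subsidy lowers effective supply by 23: p = 102 + 0.024q.
New quantity: 236.5 − 0.07q = 102 + 0.024q → q' = 1430.8511.
Overproduction Δq = 1430.8511 − 1186.1702 = 244.6809; wedge = subsidy = 23.
Welfare loss = ½ × 244.6809 × 23 = 2813.83.

2813.83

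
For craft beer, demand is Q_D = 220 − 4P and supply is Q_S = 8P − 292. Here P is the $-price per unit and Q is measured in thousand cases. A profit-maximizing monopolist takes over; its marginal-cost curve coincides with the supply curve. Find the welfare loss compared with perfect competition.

$73.01 thousand

In inverse form: demand P = 55 − 0.25Q, supply P = 36.5 + 0.125Q.
Competitive equilibrium: 55 − 0.25Q = 36.5 + 0.125Q → Q* = 49.3333, P* = 42.6667.
Marginal revenue: MR = 55 − 0.5Q. Set MR = MC: 55 − 0.5Q = 36.5 + 0.125Q → Q_m = 29.6.
Price P_m = 55 − 0.25·29.6 = 47.6; MC(Q_m) = 36.5 + 0.125·29.6 = 40.2.
Competitive Q* = 49.3333, so ΔQ = 19.7333; wedge = 47.6 − 40.2 = 7.4.
Deadweight loss = ½ × 19.7333 × 7.4 = $73.01 thousand.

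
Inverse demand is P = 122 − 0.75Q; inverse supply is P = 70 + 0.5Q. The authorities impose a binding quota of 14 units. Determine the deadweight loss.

476.10

Competitive equilibrium: 122 − 0.75Q = 70 + 0.5Q → Q* = 41.6, P* = 90.8.
At Q = 14: demand price = 122 − 0.75·14 = 111.5; supply price = 70 + 0.5·14 = 77.
ΔQ = 41.6 − 14 = 27.6; wedge = 111.5 − 77 = 34.5.
Welfare loss = ½ × 27.6 × 34.5 = 476.10.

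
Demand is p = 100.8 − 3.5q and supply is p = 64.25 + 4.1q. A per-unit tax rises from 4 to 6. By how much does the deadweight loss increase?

1.32

Competitive equilibrium: 100.8 − 3.5q = 64.25 + 4.1q → q* = 4.8092, p* = 83.9678.
For a per-unit tax t: Δq = t/7.6, so DWL = ½·t·(t/7.6) = t²/15.2.
At t = 4: DWL = 1.053. At t = 6: DWL = 2.368.
Increase = 2.368 − 1.053 = 1.32.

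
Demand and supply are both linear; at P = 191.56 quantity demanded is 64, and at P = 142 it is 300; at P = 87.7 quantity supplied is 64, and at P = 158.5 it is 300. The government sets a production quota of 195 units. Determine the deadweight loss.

Demand slope = (142 − 191.56)/(300 − 64) = −0.21, so P = 205 − 0.21Q.
Supply slope = (158.5 − 87.7)/(300 − 64) = 0.3, so P = 68.5 + 0.3Q.
Competitive equilibrium: 205 − 0.21Q = 68.5 + 0.3Q → Q* = 267.6471, P* = 148.7941.
At Q = 195: demand price = 205 − 0.21·195 = 164.05; supply price = 68.5 + 0.3·195 = 127.
ΔQ = 267.6471 − 195 = 72.6471; wedge = 164.05 − 127 = 37.05.
Deadweight loss = ½ × 72.6471 × 37.05 = 1345.79.

1345.79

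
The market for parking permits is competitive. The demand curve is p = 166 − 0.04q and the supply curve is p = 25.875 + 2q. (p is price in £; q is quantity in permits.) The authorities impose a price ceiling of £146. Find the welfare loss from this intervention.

Competitive equilibrium: 166 − 0.04q = 25.875 + 2q → q* = 68.6887, p* = 163.2525.
At the ceiling p = 146, quantity supplied = (146 − 25.875)/2 = 60.0625.
Willingness to pay at q' = 60.0625: 166 − 0.04·60.0625 = 163.5975.
Δq = 68.6887 − 60.0625 = 8.6262; wedge = 163.5975 − 146 = 17.5975.
DWL = ½ × 8.6262 × 17.5975 = £75.90.

£75.90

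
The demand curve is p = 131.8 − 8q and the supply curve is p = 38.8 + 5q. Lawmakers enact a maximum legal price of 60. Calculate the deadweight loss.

Competitive equilibrium: 131.8 − 8q = 38.8 + 5q → q* = 7.1538, p* = 74.5692.
At the ceiling p = 60, quantity supplied = (60 − 38.8)/5 = 4.24.
Willingness to pay at q' = 4.24: 131.8 − 8·4.24 = 97.88.
Δq = 7.1538 − 4.24 = 2.9138; wedge = 97.88 − 60 = 37.88.
Welfare loss = ½ × 2.9138 × 37.88 = 55.19.

55.19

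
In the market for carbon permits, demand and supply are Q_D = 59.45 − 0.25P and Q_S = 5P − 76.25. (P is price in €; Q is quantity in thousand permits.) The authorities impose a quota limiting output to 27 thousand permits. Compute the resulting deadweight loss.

€1418.30 thousand

In inverse form: demand P = 237.8 − 4Q, supply P = 15.25 + 0.2Q.
Competitive equilibrium: 237.8 − 4Q = 15.25 + 0.2Q → Q* = 52.9881, P* = 25.8476.
At Q = 27: demand price = 237.8 − 4·27 = 129.8; supply price = 15.25 + 0.2·27 = 20.65.
ΔQ = 52.9881 − 27 = 25.9881; wedge = 129.8 − 20.65 = 109.15.
DWL = ½ × 25.9881 × 109.15 = €1418.30 thousand.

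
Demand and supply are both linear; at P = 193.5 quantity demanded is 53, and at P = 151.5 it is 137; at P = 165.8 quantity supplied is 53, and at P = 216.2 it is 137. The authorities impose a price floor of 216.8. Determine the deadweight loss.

Demand slope = (151.5 − 193.5)/(137 − 53) = −0.5, so P = 220 − 0.5Q.
Supply slope = (216.2 − 165.8)/(137 − 53) = 0.6, so P = 134 + 0.6Q.
Competitive equilibrium: 220 − 0.5Q = 134 + 0.6Q → Q* = 78.1818, P* = 180.9091.
At the floor P = 216.8, quantity demanded = (220 − 216.8)/0.5 = 6.4.
Sellers' marginal cost at Q' = 6.4: 134 + 0.6·6.4 = 137.84.
ΔQ = 78.1818 − 6.4 = 71.7818; wedge = 216.8 − 137.84 = 78.96.
The triangle = ½ × 71.7818 × 78.96 = 2833.95.

2833.95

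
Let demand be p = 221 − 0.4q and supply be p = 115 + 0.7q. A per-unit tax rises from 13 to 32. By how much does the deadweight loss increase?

Competitive equilibrium: 221 − 0.4q = 115 + 0.7q → q* = 96.3636, p* = 182.4545.
For a per-unit tax t: Δq = t/1.1, so DWL = ½·t·(t/1.1) = t²/2.2.
At t = 13: DWL = 76.818. At t = 32: DWL = 465.455.
Increase = 465.455 − 76.818 = 388.64.

388.64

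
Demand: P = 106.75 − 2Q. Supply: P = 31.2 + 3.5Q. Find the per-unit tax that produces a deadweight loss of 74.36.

28.6

Competitive equilibrium: 106.75 − 2Q = 31.2 + 3.5Q → Q* = 13.7364, P* = 79.2773.
A tax t gives ΔQ = t/5.5 and wedge t, so DWL = t²/11.
t²/11 = 74.36 → t² = 817.96 → t = 28.6.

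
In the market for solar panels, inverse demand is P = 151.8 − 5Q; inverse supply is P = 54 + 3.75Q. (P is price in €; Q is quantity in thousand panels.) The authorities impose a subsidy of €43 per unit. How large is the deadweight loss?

€105.66 thousand

Competitive equilibrium: 151.8 − 5Q = 54 + 3.75Q → Q* = 11.1771, P* = 95.9143.
The subsidy lowers effective supply by 43: P = 11 + 3.75Q.
New quantity: 151.8 − 5Q = 11 + 3.75Q → Q' = 16.0914.
Overproduction ΔQ = 16.0914 − 11.1771 = 4.9143; wedge = subsidy = 43.
Deadweight loss = ½ × 4.9143 × 43 = €105.66 thousand.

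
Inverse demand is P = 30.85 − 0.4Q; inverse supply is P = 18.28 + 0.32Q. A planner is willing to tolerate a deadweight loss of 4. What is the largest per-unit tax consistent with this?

Competitive equilibrium: 30.85 − 0.4Q = 18.28 + 0.32Q → Q* = 17.4583, P* = 23.8667.
A tax t gives ΔQ = t/0.72 and wedge t, so DWL = t²/1.44.
t²/1.44 = 4 → t² = 5.76 → t = 2.4.

2.4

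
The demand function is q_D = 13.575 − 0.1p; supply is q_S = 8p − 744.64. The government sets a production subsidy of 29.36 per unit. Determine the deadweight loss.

In inverse form: demand p = 135.75 − 10q, supply p = 93.08 + 0.125q.
Competitive equilibrium: 135.75 − 10q = 93.08 + 0.125q → q* = 4.2143, p* = 93.6068.
The subsidy lowers effective supply by 29.36: p = 63.72 + 0.125q.
New quantity: 135.75 − 10q = 63.72 + 0.125q → q' = 7.1141.
Overproduction Δq = 7.1141 − 4.2143 = 2.8998; wedge = subsidy = 29.36.
Welfare loss = ½ × 2.8998 × 29.36 = 42.57.

42.57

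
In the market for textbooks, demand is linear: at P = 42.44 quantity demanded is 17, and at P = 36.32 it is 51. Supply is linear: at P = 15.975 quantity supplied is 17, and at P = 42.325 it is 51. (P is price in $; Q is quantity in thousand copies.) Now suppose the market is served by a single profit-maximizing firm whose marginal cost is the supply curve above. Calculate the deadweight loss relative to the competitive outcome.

$24.01 thousand

Demand slope = (36.32 − 42.44)/(51 − 17) = −0.18, so P = 45.5 − 0.18Q.
Supply slope = (42.325 − 15.975)/(51 − 17) = 0.775, so P = 2.8 + 0.775Q.
Competitive equilibrium: 45.5 − 0.18Q = 2.8 + 0.775Q → Q* = 44.712, P* = 37.4518.
Marginal revenue: MR = 45.5 − 0.36Q. Set MR = MC: 45.5 − 0.36Q = 2.8 + 0.775Q → Q_m = 37.6211.
Price P_m = 45.5 − 0.18·37.6211 = 38.7282; MC(Q_m) = 2.8 + 0.775·37.6211 = 31.9564.
Competitive Q* = 44.712, so ΔQ = 7.0909; wedge = 38.7282 − 31.9564 = 6.7718.
DWL = ½ × 7.0909 × 6.7718 = $24.01 thousand.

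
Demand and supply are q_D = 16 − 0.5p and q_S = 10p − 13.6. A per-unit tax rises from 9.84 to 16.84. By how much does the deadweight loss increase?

44.47

In inverse form: demand p = 32 − 2q, supply p = 1.36 + 0.1q.
Competitive equilibrium: 32 − 2q = 1.36 + 0.1q → q* = 14.5905, p* = 2.819.
For a per-unit tax t: Δq = t/2.1, so DWL = ½·t·(t/2.1) = t²/4.2.
At t = 9.84: DWL = 23.054. At t = 16.84: DWL = 67.52.
Increase = 67.52 − 23.054 = 44.47.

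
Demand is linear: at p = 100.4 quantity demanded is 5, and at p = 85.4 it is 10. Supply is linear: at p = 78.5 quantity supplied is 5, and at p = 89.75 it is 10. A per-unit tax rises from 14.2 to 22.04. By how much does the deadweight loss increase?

Demand slope = (85.4 − 100.4)/(10 − 5) = −3, so p = 115.4 − 3q.
Supply slope = (89.75 − 78.5)/(10 − 5) = 2.25, so p = 67.25 + 2.25q.
Competitive equilibrium: 115.4 − 3q = 67.25 + 2.25q → q* = 9.1714, p* = 87.8857.
For a per-unit tax t: Δq = t/5.25, so DWL = ½·t·(t/5.25) = t²/10.5.
At t = 14.2: DWL = 19.204. At t = 22.04: DWL = 46.263.
Increase = 46.263 − 19.204 = 27.06.

27.06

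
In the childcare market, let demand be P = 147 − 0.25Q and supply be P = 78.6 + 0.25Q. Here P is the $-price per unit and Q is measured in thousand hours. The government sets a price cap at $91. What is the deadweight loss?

$1900.96 thousand

Competitive equilibrium: 147 − 0.25Q = 78.6 + 0.25Q → Q* = 136.8, P* = 112.8.
At the ceiling P = 91, quantity supplied = (91 − 78.6)/0.25 = 49.6.
Willingness to pay at Q' = 49.6: 147 − 0.25·49.6 = 134.6.
ΔQ = 136.8 − 49.6 = 87.2; wedge = 134.6 − 91 = 43.6.
DWL = ½ × 87.2 × 43.6 = $1900.96 thousand.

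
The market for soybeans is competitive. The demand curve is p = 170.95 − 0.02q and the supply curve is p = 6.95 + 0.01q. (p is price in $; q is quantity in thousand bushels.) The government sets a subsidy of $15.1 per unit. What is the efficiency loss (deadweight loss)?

$3800.17 thousand

Competitive equilibrium: 170.95 − 0.02q = 6.95 + 0.01q → q* = 5466.6667, p* = 61.6167.
The subsidy lowers effective supply by 15.1: p = 0.01q − 8.15.
New quantity: 170.95 − 0.02q = 0.01q − 8.15 → q' = 5970.
Overproduction Δq = 5970 − 5466.6667 = 503.3333; wedge = subsidy = 15.1.
Welfare loss = ½ × 503.3333 × 15.1 = $3800.17 thousand.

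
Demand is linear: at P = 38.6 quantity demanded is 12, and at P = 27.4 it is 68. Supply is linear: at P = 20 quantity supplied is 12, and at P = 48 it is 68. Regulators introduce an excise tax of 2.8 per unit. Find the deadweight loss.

5.60

Demand slope = (27.4 − 38.6)/(68 − 12) = −0.2, so P = 41 − 0.2Q.
Supply slope = (48 − 20)/(68 − 12) = 0.5, so P = 14 + 0.5Q.
Competitive equilibrium: 41 − 0.2Q = 14 + 0.5Q → Q* = 38.5714, P* = 33.2857.
With the tax, the buyer price exceeds the seller price by 2.8: (41 − 0.2Q) − (14 + 0.5Q) = 2.8 → Q' = 34.5714.
ΔQ = 38.5714 − 34.5714 = 4; the wedge equals the tax, 2.8.
DWL = ½ × 4 × 2.8 = 5.60.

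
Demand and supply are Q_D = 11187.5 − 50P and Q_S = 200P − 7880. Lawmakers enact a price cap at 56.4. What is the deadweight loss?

In inverse form: demand P = 223.75 − 0.02Q, supply P = 39.4 + 0.005Q.
Competitive equilibrium: 223.75 − 0.02Q = 39.4 + 0.005Q → Q* = 7374, P* = 76.27.
At the ceiling P = 56.4, quantity supplied = (56.4 − 39.4)/0.005 = 3400.
Willingness to pay at Q' = 3400: 223.75 − 0.02·3400 = 155.75.
ΔQ = 7374 − 3400 = 3974; wedge = 155.75 − 56.4 = 99.35.
DWL = ½ × 3974 × 99.35 = 197408.45.

197408.45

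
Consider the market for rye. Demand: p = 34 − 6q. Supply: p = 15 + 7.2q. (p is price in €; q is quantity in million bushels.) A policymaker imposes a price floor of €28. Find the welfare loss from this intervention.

€1.27 million

Competitive equilibrium: 34 − 6q = 15 + 7.2q → q* = 1.4394, p* = 25.3636.
At the floor p = 28, quantity demanded = (34 − 28)/6 = 1.
Sellers' marginal cost at q' = 1: 15 + 7.2·1 = 22.2.
Δq = 1.4394 − 1 = 0.4394; wedge = 28 − 22.2 = 5.8.
Welfare loss = ½ × 0.4394 × 5.8 = €1.27 million.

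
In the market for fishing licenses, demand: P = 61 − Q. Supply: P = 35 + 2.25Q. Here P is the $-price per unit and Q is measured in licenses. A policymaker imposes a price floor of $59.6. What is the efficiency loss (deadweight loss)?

Competitive equilibrium: 61 − Q = 35 + 2.25Q → Q* = 8, P* = 53.
At the floor P = 59.6, quantity demanded = (61 − 59.6)/1 = 1.4.
Sellers' marginal cost at Q' = 1.4: 35 + 2.25·1.4 = 38.15.
ΔQ = 8 − 1.4 = 6.6; wedge = 59.6 − 38.15 = 21.45.
Deadweight loss = ½ × 6.6 × 21.45 = $70.785.

$70.785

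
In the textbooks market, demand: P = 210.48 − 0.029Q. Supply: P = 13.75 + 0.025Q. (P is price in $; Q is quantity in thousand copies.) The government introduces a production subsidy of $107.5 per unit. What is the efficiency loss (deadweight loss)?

$107002.31 thousand

Competitive equilibrium: 210.48 − 0.029Q = 13.75 + 0.025Q → Q* = 3643.14815, P* = 104.8287.
The subsidy lowers effective supply by 107.5: P = 0.025Q − 93.75.
New quantity: 210.48 − 0.029Q = 0.025Q − 93.75 → Q' = 5633.88889.
Overproduction ΔQ = 5633.88889 − 3643.14815 = 1990.74074; wedge = subsidy = 107.5.
DWL = ½ × 1990.74074 × 107.5 = $107002.31 thousand.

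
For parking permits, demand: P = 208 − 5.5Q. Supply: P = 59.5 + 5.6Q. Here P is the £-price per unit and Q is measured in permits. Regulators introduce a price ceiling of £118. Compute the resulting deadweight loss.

Competitive equilibrium: 208 − 5.5Q = 59.5 + 5.6Q → Q* = 13.3784, P* = 134.4189.
At the ceiling P = 118, quantity supplied = (118 − 59.5)/5.6 = 10.4464.
Willingness to pay at Q' = 10.4464: 208 − 5.5·10.4464 = 150.5448.
ΔQ = 13.3784 − 10.4464 = 2.932; wedge = 150.5448 − 118 = 32.5448.
Welfare loss = ½ × 2.932 × 32.5448 = £47.71.

£47.71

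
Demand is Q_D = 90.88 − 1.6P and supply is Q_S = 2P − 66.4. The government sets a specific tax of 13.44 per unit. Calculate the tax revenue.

In inverse form: demand P = 56.8 − 0.625Q, supply P = 33.2 + 0.5Q.
Competitive equilibrium: 56.8 − 0.625Q = 33.2 + 0.5Q → Q* = 20.9778, P* = 43.6889.
With the tax, the buyer price exceeds the seller price by 13.44: (56.8 − 0.625Q) − (33.2 + 0.5Q) = 13.44 → Q' = 9.0311.
Tax revenue = 13.44 × 9.0311 = 121.38.

121.38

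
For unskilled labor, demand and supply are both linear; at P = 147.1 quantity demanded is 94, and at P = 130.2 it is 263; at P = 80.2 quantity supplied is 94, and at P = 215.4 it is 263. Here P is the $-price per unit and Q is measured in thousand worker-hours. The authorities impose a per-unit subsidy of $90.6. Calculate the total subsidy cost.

Demand slope = (130.2 − 147.1)/(263 − 94) = −0.1, so P = 156.5 − 0.1Q.
Supply slope = (215.4 − 80.2)/(263 − 94) = 0.8, so P = 5 + 0.8Q.
Competitive equilibrium: 156.5 − 0.1Q = 5 + 0.8Q → Q* = 168.3333, P* = 139.6667.
The subsidy lowers effective supply by 90.6: P = 0.8Q − 85.6.
New quantity: 156.5 − 0.1Q = 0.8Q − 85.6 → Q' = 269.
Total subsidy cost = 90.6 × 269 = $24371.40 thousand.

$24371.40 thousand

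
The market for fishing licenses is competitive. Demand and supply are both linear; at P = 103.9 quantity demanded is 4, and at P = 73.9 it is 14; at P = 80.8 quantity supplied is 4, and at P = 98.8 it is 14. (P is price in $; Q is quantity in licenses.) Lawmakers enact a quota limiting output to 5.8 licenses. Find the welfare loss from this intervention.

$21.78

Demand slope = (73.9 − 103.9)/(14 − 4) = −3, so P = 115.9 − 3Q.
Supply slope = (98.8 − 80.8)/(14 − 4) = 1.8, so P = 73.6 + 1.8Q.
Competitive equilibrium: 115.9 − 3Q = 73.6 + 1.8Q → Q* = 8.8125, P* = 89.4625.
At Q = 5.8: demand price = 115.9 − 3·5.8 = 98.5; supply price = 73.6 + 1.8·5.8 = 84.04.
ΔQ = 8.8125 − 5.8 = 3.0125; wedge = 98.5 − 84.04 = 14.46.
Deadweight loss = ½ × 3.0125 × 14.46 = $21.78.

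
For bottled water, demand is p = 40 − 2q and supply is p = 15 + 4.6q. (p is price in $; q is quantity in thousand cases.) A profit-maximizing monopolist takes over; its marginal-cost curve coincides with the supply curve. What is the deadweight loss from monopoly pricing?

$2.56 thousand

Competitive equilibrium: 40 − 2q = 15 + 4.6q → q* = 3.7879, p* = 32.4242.
Marginal revenue: MR = 40 − 4q. Set MR = MC: 40 − 4q = 15 + 4.6q → q_m = 2.907.
Price p_m = 40 − 2·2.907 = 34.186; MC(q_m) = 15 + 4.6·2.907 = 28.3722.
Competitive q* = 3.7879, so Δq = 0.8809; wedge = 34.186 − 28.3722 = 5.8138.
The triangle = ½ × 0.8809 × 5.8138 = $2.56 thousand.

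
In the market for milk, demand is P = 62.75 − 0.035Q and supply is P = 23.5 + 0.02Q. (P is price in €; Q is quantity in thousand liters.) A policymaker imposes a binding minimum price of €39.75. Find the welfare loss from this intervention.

Competitive equilibrium: 62.75 − 0.035Q = 23.5 + 0.02Q → Q* = 713.6364, P* = 37.7727.
At the floor P = 39.75, quantity demanded = (62.75 − 39.75)/0.035 = 657.1429.
Sellers' marginal cost at Q' = 657.1429: 23.5 + 0.02·657.1429 = 36.6429.
ΔQ = 713.6364 − 657.1429 = 56.4935; wedge = 39.75 − 36.6429 = 3.1071.
DWL = ½ × 56.4935 × 3.1071 = €87.77 thousand.

€87.77 thousand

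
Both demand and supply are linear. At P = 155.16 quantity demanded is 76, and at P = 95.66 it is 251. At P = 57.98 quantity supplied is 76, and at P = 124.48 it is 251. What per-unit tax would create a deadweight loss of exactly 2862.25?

64.2

Demand slope = (95.66 − 155.16)/(251 − 76) = −0.34, so P = 181 − 0.34Q.
Supply slope = (124.48 − 57.98)/(251 − 76) = 0.38, so P = 29.1 + 0.38Q.
Competitive equilibrium: 181 − 0.34Q = 29.1 + 0.38Q → Q* = 210.9722, P* = 109.2694.
A tax t gives ΔQ = t/0.72 and wedge t, so DWL = t²/1.44.
t²/1.44 = 2862.25 → t² = 4121.64 → t = 64.2.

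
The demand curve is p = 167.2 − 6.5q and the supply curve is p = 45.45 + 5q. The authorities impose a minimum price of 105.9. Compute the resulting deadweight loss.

7.69

Competitive equilibrium: 167.2 − 6.5q = 45.45 + 5q → q* = 10.587, p* = 98.3848.
At the floor p = 105.9, quantity demanded = (167.2 − 105.9)/6.5 = 9.4308.
Sellers' marginal cost at q' = 9.4308: 45.45 + 5·9.4308 = 92.604.
Δq = 10.587 − 9.4308 = 1.1562; wedge = 105.9 − 92.604 = 13.296.
Welfare loss = ½ × 1.1562 × 13.296 = 7.69.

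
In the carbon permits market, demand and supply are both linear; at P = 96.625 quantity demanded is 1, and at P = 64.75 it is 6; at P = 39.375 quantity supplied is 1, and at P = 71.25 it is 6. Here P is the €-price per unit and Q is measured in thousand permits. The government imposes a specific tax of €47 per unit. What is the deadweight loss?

€86.63 thousand

Demand slope = (64.75 − 96.625)/(6 − 1) = −6.375, so P = 103 − 6.375Q.
Supply slope = (71.25 − 39.375)/(6 − 1) = 6.375, so P = 33 + 6.375Q.
Competitive equilibrium: 103 − 6.375Q = 33 + 6.375Q → Q* = 5.4902, P* = 68.
With the tax, the buyer price exceeds the seller price by 47: (103 − 6.375Q) − (33 + 6.375Q) = 47 → Q' = 1.8039.
ΔQ = 5.4902 − 1.8039 = 3.6863; the wedge equals the tax, 47.
The triangle = ½ × 3.6863 × 47 = €86.63 thousand.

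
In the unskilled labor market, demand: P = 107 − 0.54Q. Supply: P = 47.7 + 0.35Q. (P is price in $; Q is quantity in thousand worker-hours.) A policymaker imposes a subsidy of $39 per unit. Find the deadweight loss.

$854.49 thousand

Competitive equilibrium: 107 − 0.54Q = 47.7 + 0.35Q → Q* = 66.6292, P* = 71.0202.
The subsidy lowers effective supply by 39: P = 8.7 + 0.35Q.
New quantity: 107 − 0.54Q = 8.7 + 0.35Q → Q' = 110.4494.
Overproduction ΔQ = 110.4494 − 66.6292 = 43.8202; wedge = subsidy = 39.
Welfare loss = ½ × 43.8202 × 39 = $854.49 thousand.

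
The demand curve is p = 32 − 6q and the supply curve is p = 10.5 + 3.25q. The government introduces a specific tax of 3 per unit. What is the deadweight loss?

0.49

Competitive equilibrium: 32 − 6q = 10.5 + 3.25q → q* = 2.3243, p* = 18.0541.
With the tax, the buyer price exceeds the seller price by 3: (32 − 6q) − (10.5 + 3.25q) = 3 → q' = 2.
Δq = 2.3243 − 2 = 0.3243; the wedge equals the tax, 3.
DWL = ½ × 0.3243 × 3 = 0.49.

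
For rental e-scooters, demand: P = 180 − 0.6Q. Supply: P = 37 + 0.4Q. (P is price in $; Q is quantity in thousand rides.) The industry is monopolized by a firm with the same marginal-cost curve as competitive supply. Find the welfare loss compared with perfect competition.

Competitive equilibrium: 180 − 0.6Q = 37 + 0.4Q → Q* = 143, P* = 94.2.
Marginal revenue: MR = 180 − 1.2Q. Set MR = MC: 180 − 1.2Q = 37 + 0.4Q → Q_m = 89.375.
Price P_m = 180 − 0.6·89.375 = 126.375; MC(Q_m) = 37 + 0.4·89.375 = 72.75.
Competitive Q* = 143, so ΔQ = 53.625; wedge = 126.375 − 72.75 = 53.625.
The triangle = ½ × 53.625 × 53.625 = $1437.82 thousand.

$1437.82 thousand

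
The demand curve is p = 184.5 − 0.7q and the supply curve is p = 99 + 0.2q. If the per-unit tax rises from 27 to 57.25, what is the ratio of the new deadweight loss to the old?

Competitive equilibrium: 184.5 − 0.7q = 99 + 0.2q → q* = 95, p* = 118.
For a per-unit tax t: Δq = t/0.9, so DWL = ½·t·(t/0.9) = t²/1.8.
At t = 27: DWL = 405. At t = 57.25: DWL = 1820.868.
Ratio = (57.25/27)² = 4.496.

4.496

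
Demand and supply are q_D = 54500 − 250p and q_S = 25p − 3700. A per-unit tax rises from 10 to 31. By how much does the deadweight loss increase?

9784.09

In inverse form: demand p = 218 − 0.004q, supply p = 148 + 0.04q.
Competitive equilibrium: 218 − 0.004q = 148 + 0.04q → q* = 1590.9091, p* = 211.6364.
For a per-unit tax t: Δq = t/0.044, so DWL = ½·t·(t/0.044) = t²/0.088.
At t = 10: DWL = 1136.364. At t = 31: DWL = 10920.455.
Increase = 10920.455 − 1136.364 = 9784.09.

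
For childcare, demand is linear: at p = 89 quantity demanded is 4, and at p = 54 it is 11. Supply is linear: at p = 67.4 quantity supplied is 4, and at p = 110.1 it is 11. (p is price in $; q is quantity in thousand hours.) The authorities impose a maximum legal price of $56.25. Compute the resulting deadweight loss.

$79.04 thousand

Demand slope = (54 − 89)/(11 − 4) = −5, so p = 109 − 5q.
Supply slope = (110.1 − 67.4)/(11 − 4) = 6.1, so p = 43 + 6.1q.
Competitive equilibrium: 109 − 5q = 43 + 6.1q → q* = 5.9459, p* = 79.2703.
At the ceiling p = 56.25, quantity supplied = (56.25 − 43)/6.1 = 2.1721.
Willingness to pay at q' = 2.1721: 109 − 5·2.1721 = 98.1395.
Δq = 5.9459 − 2.1721 = 3.7738; wedge = 98.1395 − 56.25 = 41.8895.
Deadweight loss = ½ × 3.7738 × 41.8895 = $79.04 thousand.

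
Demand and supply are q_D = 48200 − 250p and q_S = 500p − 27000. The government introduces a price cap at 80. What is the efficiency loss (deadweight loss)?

308053.33

In inverse form: demand p = 192.8 − 0.004q, supply p = 54 + 0.002q.
Competitive equilibrium: 192.8 − 0.004q = 54 + 0.002q → q* = 23133.3333, p* = 100.2667.
At the ceiling p = 80, quantity supplied = (80 − 54)/0.002 = 13000.
Willingness to pay at q' = 13000: 192.8 − 0.004·13000 = 140.8.
Δq = 23133.3333 − 13000 = 10133.3333; wedge = 140.8 − 80 = 60.8.
DWL = ½ × 10133.3333 × 60.8 = 308053.33.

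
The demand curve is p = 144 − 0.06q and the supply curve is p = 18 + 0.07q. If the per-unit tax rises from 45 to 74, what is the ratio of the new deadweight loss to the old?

Competitive equilibrium: 144 − 0.06q = 18 + 0.07q → q* = 969.2308, p* = 85.8462.
For a per-unit tax t: Δq = t/0.13, so DWL = ½·t·(t/0.13) = t²/0.26.
At t = 45: DWL = 7788.462. At t = 74: DWL = 21061.538.
Ratio = (74/45)² = 2.704.

2.704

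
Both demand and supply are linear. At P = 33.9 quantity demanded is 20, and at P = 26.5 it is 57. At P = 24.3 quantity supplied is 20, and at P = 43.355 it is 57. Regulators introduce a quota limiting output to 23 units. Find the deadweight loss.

Demand slope = (26.5 − 33.9)/(57 − 20) = −0.2, so P = 37.9 − 0.2Q.
Supply slope = (43.355 − 24.3)/(57 − 20) = 0.515, so P = 14 + 0.515Q.
Competitive equilibrium: 37.9 − 0.2Q = 14 + 0.515Q → Q* = 33.4266, P* = 31.2147.
At Q = 23: demand price = 37.9 − 0.2·23 = 33.3; supply price = 14 + 0.515·23 = 25.845.
ΔQ = 33.4266 − 23 = 10.4266; wedge = 33.3 − 25.845 = 7.455.
DWL = ½ × 10.4266 × 7.455 = 38.87.

38.87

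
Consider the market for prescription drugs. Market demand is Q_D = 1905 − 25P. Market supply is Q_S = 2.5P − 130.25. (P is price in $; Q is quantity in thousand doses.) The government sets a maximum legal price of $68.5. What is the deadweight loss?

$41.73 thousand

In inverse form: demand P = 76.2 − 0.04Q, supply P = 52.1 + 0.4Q.
Competitive equilibrium: 76.2 − 0.04Q = 52.1 + 0.4Q → Q* = 54.7727, P* = 74.0091.
At the ceiling P = 68.5, quantity supplied = (68.5 − 52.1)/0.4 = 41.
Willingness to pay at Q' = 41: 76.2 − 0.04·41 = 74.56.
ΔQ = 54.7727 − 41 = 13.7727; wedge = 74.56 − 68.5 = 6.06.
Welfare loss = ½ × 13.7727 × 6.06 = $41.73 thousand.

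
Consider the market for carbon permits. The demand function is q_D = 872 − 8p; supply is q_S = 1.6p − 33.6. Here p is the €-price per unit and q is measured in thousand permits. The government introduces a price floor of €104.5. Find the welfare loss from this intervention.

In inverse form: demand p = 109 − 0.125q, supply p = 21 + 0.625q.
Competitive equilibrium: 109 − 0.125q = 21 + 0.625q → q* = 117.3333, p* = 94.3333.
At the floor p = 104.5, quantity demanded = (109 − 104.5)/0.125 = 36.
Sellers' marginal cost at q' = 36: 21 + 0.625·36 = 43.5.
Δq = 117.3333 − 36 = 81.3333; wedge = 104.5 − 43.5 = 61.
DWL = ½ × 81.3333 × 61 = €2480.67 thousand.

€2480.67 thousand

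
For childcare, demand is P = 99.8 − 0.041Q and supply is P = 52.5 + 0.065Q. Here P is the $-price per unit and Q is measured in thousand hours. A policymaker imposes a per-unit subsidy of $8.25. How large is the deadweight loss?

$321.05 thousand

Competitive equilibrium: 99.8 − 0.041Q = 52.5 + 0.065Q → Q* = 446.2264, P* = 81.5047.
The subsidy lowers effective supply by 8.25: P = 44.25 + 0.065Q.
New quantity: 99.8 − 0.041Q = 44.25 + 0.065Q → Q' = 524.0566.
Overproduction ΔQ = 524.0566 − 446.2264 = 77.8302; wedge = subsidy = 8.25.
Welfare loss = ½ × 77.8302 × 8.25 = $321.05 thousand.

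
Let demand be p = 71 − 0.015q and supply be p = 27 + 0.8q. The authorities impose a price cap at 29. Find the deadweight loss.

Competitive equilibrium: 71 − 0.015q = 27 + 0.8q → q* = 53.9877, p* = 70.1902.
At the ceiling p = 29, quantity supplied = (29 − 27)/0.8 = 2.5.
Willingness to pay at q' = 2.5: 71 − 0.015·2.5 = 70.9625.
Δq = 53.9877 − 2.5 = 51.4877; wedge = 70.9625 − 29 = 41.9625.
DWL = ½ × 51.4877 × 41.9625 = 1080.28.

1080.28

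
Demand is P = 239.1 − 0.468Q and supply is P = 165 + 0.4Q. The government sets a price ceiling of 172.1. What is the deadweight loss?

1984.37

Competitive equilibrium: 239.1 − 0.468Q = 165 + 0.4Q → Q* = 85.3687, P* = 199.1475.
At the ceiling P = 172.1, quantity supplied = (172.1 − 165)/0.4 = 17.75.
Willingness to pay at Q' = 17.75: 239.1 − 0.468·17.75 = 230.793.
ΔQ = 85.3687 − 17.75 = 67.6187; wedge = 230.793 − 172.1 = 58.693.
The triangle = ½ × 67.6187 × 58.693 = 1984.37.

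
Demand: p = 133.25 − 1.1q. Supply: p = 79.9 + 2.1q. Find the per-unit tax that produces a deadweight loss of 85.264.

Competitive equilibrium: 133.25 − 1.1q = 79.9 + 2.1q → q* = 16.6719, p* = 114.9109.
A tax t gives Δq = t/3.2 and wedge t, so DWL = t²/6.4.
t²/6.4 = 85.264 → t² = 545.6896 → t = 23.36.

23.36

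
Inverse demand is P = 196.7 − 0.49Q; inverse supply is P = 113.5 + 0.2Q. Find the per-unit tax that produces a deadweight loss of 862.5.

34.5

Competitive equilibrium: 196.7 − 0.49Q = 113.5 + 0.2Q → Q* = 120.5797, P* = 137.6159.
A tax t gives ΔQ = t/0.69 and wedge t, so DWL = t²/1.38.
t²/1.38 = 862.5 → t² = 1190.25 → t = 34.5.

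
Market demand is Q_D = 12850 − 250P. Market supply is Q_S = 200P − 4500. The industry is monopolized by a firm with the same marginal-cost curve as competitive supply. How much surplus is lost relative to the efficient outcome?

4392.95

In inverse form: demand P = 51.4 − 0.004Q, supply P = 22.5 + 0.005Q.
Competitive equilibrium: 51.4 − 0.004Q = 22.5 + 0.005Q → Q* = 3211.1111, P* = 38.5556.
Marginal revenue: MR = 51.4 − 0.008Q. Set MR = MC: 51.4 − 0.008Q = 22.5 + 0.005Q → Q_m = 2223.0769.
Price P_m = 51.4 − 0.004·2223.0769 = 42.5077; MC(Q_m) = 22.5 + 0.005·2223.0769 = 33.6154.
Competitive Q* = 3211.1111, so ΔQ = 988.0342; wedge = 42.5077 − 33.6154 = 8.8923.
Welfare loss = ½ × 988.0342 × 8.8923 = 4392.95.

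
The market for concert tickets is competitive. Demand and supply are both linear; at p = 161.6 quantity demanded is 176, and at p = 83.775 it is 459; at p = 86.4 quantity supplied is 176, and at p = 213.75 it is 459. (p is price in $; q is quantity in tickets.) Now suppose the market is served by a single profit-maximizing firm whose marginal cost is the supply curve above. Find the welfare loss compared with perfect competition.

$2145.03

Demand slope = (83.775 − 161.6)/(459 − 176) = −0.275, so p = 210 − 0.275q.
Supply slope = (213.75 − 86.4)/(459 − 176) = 0.45, so p = 7.2 + 0.45q.
Competitive equilibrium: 210 − 0.275q = 7.2 + 0.45q → q* = 279.7241, p* = 133.0759.
Marginal revenue: MR = 210 − 0.55q. Set MR = MC: 210 − 0.55q = 7.2 + 0.45q → q_m = 202.8.
Price p_m = 210 − 0.275·202.8 = 154.23; MC(q_m) = 7.2 + 0.45·202.8 = 98.46.
Competitive q* = 279.7241, so Δq = 76.9241; wedge = 154.23 − 98.46 = 55.77.
Deadweight loss = ½ × 76.9241 × 55.77 = $2145.03.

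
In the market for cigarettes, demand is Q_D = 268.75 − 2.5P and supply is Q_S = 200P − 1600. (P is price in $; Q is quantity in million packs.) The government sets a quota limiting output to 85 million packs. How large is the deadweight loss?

In inverse form: demand P = 107.5 − 0.4Q, supply P = 8 + 0.005Q.
Competitive equilibrium: 107.5 − 0.4Q = 8 + 0.005Q → Q* = 245.679, P* = 9.2284.
At Q = 85: demand price = 107.5 − 0.4·85 = 73.5; supply price = 8 + 0.005·85 = 8.425.
ΔQ = 245.679 − 85 = 160.679; wedge = 73.5 − 8.425 = 65.075.
DWL = ½ × 160.679 × 65.075 = $5228.09 million.

$5228.09 million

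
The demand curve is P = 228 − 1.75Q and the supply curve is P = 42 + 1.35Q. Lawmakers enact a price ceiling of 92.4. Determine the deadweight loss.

796.36

Competitive equilibrium: 228 − 1.75Q = 42 + 1.35Q → Q* = 60, P* = 123.
At the ceiling P = 92.4, quantity supplied = (92.4 − 42)/1.35 = 37.3333.
Willingness to pay at Q' = 37.3333: 228 − 1.75·37.3333 = 162.6667.
ΔQ = 60 − 37.3333 = 22.6667; wedge = 162.6667 − 92.4 = 70.2667.
The triangle = ½ × 22.6667 × 70.2667 = 796.36.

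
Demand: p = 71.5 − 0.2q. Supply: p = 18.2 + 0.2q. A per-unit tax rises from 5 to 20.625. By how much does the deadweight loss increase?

Competitive equilibrium: 71.5 − 0.2q = 18.2 + 0.2q → q* = 133.25, p* = 44.85.
For a per-unit tax t: Δq = t/0.4, so DWL = ½·t·(t/0.4) = t²/0.8.
At t = 5: DWL = 31.25. At t = 20.625: DWL = 531.738.
Increase = 531.738 − 31.25 = 500.49.

500.49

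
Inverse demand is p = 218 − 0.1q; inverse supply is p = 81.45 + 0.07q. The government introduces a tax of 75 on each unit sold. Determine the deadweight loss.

Competitive equilibrium: 218 − 0.1q = 81.45 + 0.07q → q* = 803.2353, p* = 137.6765.
With the tax, the buyer price exceeds the seller price by 75: (218 − 0.1q) − (81.45 + 0.07q) = 75 → q' = 362.0588.
Δq = 803.2353 − 362.0588 = 441.1765; the wedge equals the tax, 75.
DWL = ½ × 441.1765 × 75 = 16544.12.

16544.12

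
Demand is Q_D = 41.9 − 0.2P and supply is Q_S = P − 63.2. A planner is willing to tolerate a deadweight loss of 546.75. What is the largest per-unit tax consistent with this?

81

In inverse form: demand P = 209.5 − 5Q, supply P = 63.2 + Q.
Competitive equilibrium: 209.5 − 5Q = 63.2 + Q → Q* = 24.3833, P* = 87.5833.
A tax t gives ΔQ = t/6 and wedge t, so DWL = t²/12.
t²/12 = 546.75 → t² = 6561 → t = 81.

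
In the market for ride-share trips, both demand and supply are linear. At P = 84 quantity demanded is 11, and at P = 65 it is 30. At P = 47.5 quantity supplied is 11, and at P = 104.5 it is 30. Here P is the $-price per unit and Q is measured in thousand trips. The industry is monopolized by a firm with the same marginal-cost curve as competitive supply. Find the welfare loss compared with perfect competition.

Demand slope = (65 − 84)/(30 − 11) = −1, so P = 95 − Q.
Supply slope = (104.5 − 47.5)/(30 − 11) = 3, so P = 14.5 + 3Q.
Competitive equilibrium: 95 − Q = 14.5 + 3Q → Q* = 20.125, P* = 74.875.
Marginal revenue: MR = 95 − 2Q. Set MR = MC: 95 − 2Q = 14.5 + 3Q → Q_m = 16.1.
Price P_m = 95 − 1·16.1 = 78.9; MC(Q_m) = 14.5 + 3·16.1 = 62.8.
Competitive Q* = 20.125, so ΔQ = 4.025; wedge = 78.9 − 62.8 = 16.1.
Welfare loss = ½ × 4.025 × 16.1 = $32.40 thousand.

$32.40 thousand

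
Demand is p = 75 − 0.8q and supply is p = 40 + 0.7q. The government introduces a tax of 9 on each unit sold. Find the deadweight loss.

27

Competitive equilibrium: 75 − 0.8q = 40 + 0.7q → q* = 23.3333, p* = 56.3333.
With the tax, the buyer price exceeds the seller price by 9: (75 − 0.8q) − (40 + 0.7q) = 9 → q' = 17.3333.
Δq = 23.3333 − 17.3333 = 6; the wedge equals the tax, 9.
Deadweight loss = ½ × 6 × 9 = 27.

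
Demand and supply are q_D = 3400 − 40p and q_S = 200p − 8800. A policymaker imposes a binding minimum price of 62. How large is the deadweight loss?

2992.67

In inverse form: demand p = 85 − 0.025q, supply p = 44 + 0.005q.
Competitive equilibrium: 85 − 0.025q = 44 + 0.005q → q* = 1366.6667, p* = 50.8333.
At the floor p = 62, quantity demanded = (85 − 62)/0.025 = 920.
Sellers' marginal cost at q' = 920: 44 + 0.005·920 = 48.6.
Δq = 1366.6667 − 920 = 446.6667; wedge = 62 − 48.6 = 13.4.
DWL = ½ × 446.6667 × 13.4 = 2992.67.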